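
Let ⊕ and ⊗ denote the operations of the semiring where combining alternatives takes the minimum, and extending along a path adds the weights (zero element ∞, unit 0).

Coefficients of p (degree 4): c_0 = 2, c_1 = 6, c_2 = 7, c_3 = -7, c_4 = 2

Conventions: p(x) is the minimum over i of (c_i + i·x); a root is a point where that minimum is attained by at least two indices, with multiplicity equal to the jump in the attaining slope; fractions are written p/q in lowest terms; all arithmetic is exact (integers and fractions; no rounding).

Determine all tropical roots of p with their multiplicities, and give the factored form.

hull edge (i=0, c=2) to (i=3, c=-7): slope -3, span 3
hull edge (i=3, c=-7) to (i=4, c=2): slope 9, span 1
Factored form: p(x) = 2 ⊗ (x ⊕ (-9)) ⊗ (x ⊕ 3) ⊗ (x ⊕ 3) ⊗ (x ⊕ 3)
Answer: roots = -9 (mult 1), 3 (mult 3)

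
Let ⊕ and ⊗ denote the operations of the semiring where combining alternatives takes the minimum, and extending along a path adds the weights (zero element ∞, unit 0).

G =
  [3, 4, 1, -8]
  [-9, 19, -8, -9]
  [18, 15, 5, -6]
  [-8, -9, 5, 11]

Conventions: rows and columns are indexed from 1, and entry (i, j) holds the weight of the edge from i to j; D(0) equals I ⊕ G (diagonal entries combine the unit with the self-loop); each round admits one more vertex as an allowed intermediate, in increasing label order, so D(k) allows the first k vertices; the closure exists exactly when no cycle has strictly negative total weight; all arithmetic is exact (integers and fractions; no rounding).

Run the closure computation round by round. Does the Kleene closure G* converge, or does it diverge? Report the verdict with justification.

D(0):
  [0, 4, 1, -8]
  [-9, 0, -8, -9]
  [18, 15, 0, -6]
  [-8, -9, 5, 0]
Detection: at round 1, diagonal entry (2, 2) turns strictly negative.
Key observation: the cycle 2->1->2 has total weight (-9) + 4, which is strictly negative.
Answer: DIVERGES — negative cycle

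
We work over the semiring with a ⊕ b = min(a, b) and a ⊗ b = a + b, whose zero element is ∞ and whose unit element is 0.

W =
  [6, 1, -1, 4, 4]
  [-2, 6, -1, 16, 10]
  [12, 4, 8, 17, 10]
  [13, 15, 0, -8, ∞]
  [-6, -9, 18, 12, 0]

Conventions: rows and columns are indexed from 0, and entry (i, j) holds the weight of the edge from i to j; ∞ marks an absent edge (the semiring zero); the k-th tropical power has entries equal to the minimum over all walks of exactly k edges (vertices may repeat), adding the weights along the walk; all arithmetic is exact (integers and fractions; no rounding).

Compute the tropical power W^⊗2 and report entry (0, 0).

W^⊗2:
  [-2, -5, 0, -4, 4]
  [4, -1, -3, 2, 2]
  [2, 1, 3, 9, 10]
  [5, 4, -8, -16, 10]
  [-11, -9, -10, -2, -2]
Key observation: the optimum is the walk 0->4->0, with weight 4 + (-6) = -2.
Optimal value attained by: walk 0->4->0.
Answer: (W^⊗2)[0][0] = -2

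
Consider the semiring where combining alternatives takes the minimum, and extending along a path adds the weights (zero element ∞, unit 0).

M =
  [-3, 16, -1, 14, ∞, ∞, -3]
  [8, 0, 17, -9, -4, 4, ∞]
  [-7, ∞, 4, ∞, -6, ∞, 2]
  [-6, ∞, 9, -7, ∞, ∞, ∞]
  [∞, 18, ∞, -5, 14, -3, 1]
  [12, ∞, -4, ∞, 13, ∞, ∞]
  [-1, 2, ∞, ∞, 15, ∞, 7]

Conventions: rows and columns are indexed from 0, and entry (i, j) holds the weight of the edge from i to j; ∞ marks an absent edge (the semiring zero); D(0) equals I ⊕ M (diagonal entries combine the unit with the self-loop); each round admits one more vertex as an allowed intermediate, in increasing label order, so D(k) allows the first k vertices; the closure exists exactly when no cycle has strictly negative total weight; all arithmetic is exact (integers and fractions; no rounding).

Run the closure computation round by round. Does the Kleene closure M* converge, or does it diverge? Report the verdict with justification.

Detection: at round 0, diagonal entry (0, 0) turns strictly negative.
Key observation: the cycle 0->0 has total weight (-3), which is strictly negative.
Answer: DIVERGES — negative cycle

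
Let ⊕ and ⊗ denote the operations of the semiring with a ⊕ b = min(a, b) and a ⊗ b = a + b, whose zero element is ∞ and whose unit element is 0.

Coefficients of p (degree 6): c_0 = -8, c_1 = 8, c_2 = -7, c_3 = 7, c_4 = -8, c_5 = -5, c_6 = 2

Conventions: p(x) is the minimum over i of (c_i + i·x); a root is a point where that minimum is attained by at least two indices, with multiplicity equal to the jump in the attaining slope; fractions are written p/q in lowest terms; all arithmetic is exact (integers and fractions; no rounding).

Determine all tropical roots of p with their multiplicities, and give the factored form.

hull edge (i=0, c=-8) to (i=4, c=-8): slope 0, span 4
hull edge (i=4, c=-8) to (i=5, c=-5): slope 3, span 1
hull edge (i=5, c=-5) to (i=6, c=2): slope 7, span 1
Factored form: p(x) = 2 ⊗ (x ⊕ (-7)) ⊗ (x ⊕ (-3)) ⊗ (x ⊕ 0) ⊗ (x ⊕ 0) ⊗ (x ⊕ 0) ⊗ (x ⊕ 0)
Answer: roots = -7 (mult 1), -3 (mult 1), 0 (mult 4)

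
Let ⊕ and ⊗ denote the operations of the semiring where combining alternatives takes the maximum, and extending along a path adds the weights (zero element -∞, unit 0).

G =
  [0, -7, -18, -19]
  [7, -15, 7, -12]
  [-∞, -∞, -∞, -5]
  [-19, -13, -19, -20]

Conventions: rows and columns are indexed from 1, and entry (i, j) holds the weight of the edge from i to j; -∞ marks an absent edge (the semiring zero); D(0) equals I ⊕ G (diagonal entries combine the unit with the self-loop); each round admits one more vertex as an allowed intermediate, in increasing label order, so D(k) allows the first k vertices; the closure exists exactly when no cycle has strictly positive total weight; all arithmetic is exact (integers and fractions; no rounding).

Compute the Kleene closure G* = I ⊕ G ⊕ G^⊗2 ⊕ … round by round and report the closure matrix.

D(0):
  [0, -7, -18, -19]
  [7, 0, 7, -12]
  [-∞, -∞, 0, -5]
  [-19, -13, -19, 0]
D(1):
  [0, -7, -18, -19]
  [7, 0, 7, -12]
  [-∞, -∞, 0, -5]
  [-19, -13, -19, 0]
D(2):
  [0, -7, 0, -19]
  [7, 0, 7, -12]
  [-∞, -∞, 0, -5]
  [-6, -13, -6, 0]
D(3):
  [0, -7, 0, -5]
  [7, 0, 7, 2]
  [-∞, -∞, 0, -5]
  [-6, -13, -6, 0]
D(4):
  [0, -7, 0, -5]
  [7, 0, 7, 2]
  [-11, -18, 0, -5]
  [-6, -13, -6, 0]
Answer: G* = [[0, -7, 0, -5], [7, 0, 7, 2], [-11, -18, 0, -5], [-6, -13, -6, 0]]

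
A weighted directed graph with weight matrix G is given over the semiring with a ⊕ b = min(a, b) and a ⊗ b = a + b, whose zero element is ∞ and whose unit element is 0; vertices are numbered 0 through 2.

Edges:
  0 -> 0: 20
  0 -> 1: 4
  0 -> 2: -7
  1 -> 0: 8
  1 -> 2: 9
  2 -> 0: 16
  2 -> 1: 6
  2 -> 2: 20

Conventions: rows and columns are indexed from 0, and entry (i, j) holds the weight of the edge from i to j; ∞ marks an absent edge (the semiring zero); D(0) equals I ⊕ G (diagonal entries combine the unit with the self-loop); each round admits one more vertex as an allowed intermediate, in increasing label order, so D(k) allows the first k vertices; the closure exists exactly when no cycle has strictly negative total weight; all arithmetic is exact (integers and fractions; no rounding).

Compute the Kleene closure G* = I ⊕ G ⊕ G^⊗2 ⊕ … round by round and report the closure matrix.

D(0):
  [0, 4, -7]
  [8, 0, 9]
  [16, 6, 0]
D(1):
  [0, 4, -7]
  [8, 0, 1]
  [16, 6, 0]
D(2):
  [0, 4, -7]
  [8, 0, 1]
  [14, 6, 0]
D(3):
  [0, -1, -7]
  [8, 0, 1]
  [14, 6, 0]
Answer: G* = [[0, -1, -7], [8, 0, 1], [14, 6, 0]]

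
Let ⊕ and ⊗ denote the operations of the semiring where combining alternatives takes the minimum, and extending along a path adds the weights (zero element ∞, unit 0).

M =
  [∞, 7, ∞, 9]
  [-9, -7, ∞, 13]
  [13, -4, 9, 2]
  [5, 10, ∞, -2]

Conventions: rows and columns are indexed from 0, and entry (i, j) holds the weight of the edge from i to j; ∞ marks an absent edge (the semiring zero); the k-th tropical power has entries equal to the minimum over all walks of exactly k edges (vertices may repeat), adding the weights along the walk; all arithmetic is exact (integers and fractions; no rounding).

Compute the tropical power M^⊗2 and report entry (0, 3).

M^⊗2:
  [-2, 0, ∞, 7]
  [-16, -14, ∞, 0]
  [-13, -11, 18, 0]
  [1, 3, ∞, -4]
Key observation: the optimum is the walk 0->3->3, with weight 9 + (-2) = 7.
Optimal value attained by: walk 0->3->3.
Answer: (M^⊗2)[0][3] = 7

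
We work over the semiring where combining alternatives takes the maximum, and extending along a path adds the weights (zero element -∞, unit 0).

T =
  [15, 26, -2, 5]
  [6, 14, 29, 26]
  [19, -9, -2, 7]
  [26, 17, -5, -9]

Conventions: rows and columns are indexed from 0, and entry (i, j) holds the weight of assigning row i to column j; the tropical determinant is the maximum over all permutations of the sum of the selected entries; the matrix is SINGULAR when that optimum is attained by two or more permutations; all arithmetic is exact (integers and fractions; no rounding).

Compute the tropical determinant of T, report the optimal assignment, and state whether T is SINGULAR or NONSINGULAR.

σ = (0, 1, 2, 3): 15 + 14 + (-2) + (-9) = 18
σ = (0, 1, 3, 2): 15 + 14 + 7 + (-5) = 31
σ = (0, 2, 1, 3): 15 + 29 + (-9) + (-9) = 26
σ = (0, 2, 3, 1): 15 + 29 + 7 + 17 = 68
σ = (0, 3, 1, 2): 15 + 26 + (-9) + (-5) = 27
σ = (0, 3, 2, 1): 15 + 26 + (-2) + 17 = 56
σ = (1, 0, 2, 3): 26 + 6 + (-2) + (-9) = 21
σ = (1, 0, 3, 2): 26 + 6 + 7 + (-5) = 34
σ = (1, 2, 0, 3): 26 + 29 + 19 + (-9) = 65
σ = (1, 2, 3, 0): 26 + 29 + 7 + 26 = 88
σ = (1, 3, 0, 2): 26 + 26 + 19 + (-5) = 66
σ = (1, 3, 2, 0): 26 + 26 + (-2) + 26 = 76
σ = (2, 0, 1, 3): (-2) + 6 + (-9) + (-9) = -14
σ = (2, 0, 3, 1): (-2) + 6 + 7 + 17 = 28
σ = (2, 1, 0, 3): (-2) + 14 + 19 + (-9) = 22
σ = (2, 1, 3, 0): (-2) + 14 + 7 + 26 = 45
σ = (2, 3, 0, 1): (-2) + 26 + 19 + 17 = 60
σ = (2, 3, 1, 0): (-2) + 26 + (-9) + 26 = 41
σ = (3, 0, 1, 2): 5 + 6 + (-9) + (-5) = -3
σ = (3, 0, 2, 1): 5 + 6 + (-2) + 17 = 26
σ = (3, 1, 0, 2): 5 + 14 + 19 + (-5) = 33
σ = (3, 1, 2, 0): 5 + 14 + (-2) + 26 = 43
σ = (3, 2, 0, 1): 5 + 29 + 19 + 17 = 70
σ = (3, 2, 1, 0): 5 + 29 + (-9) + 26 = 51
Optimal value attained by: σ = (1, 2, 3, 0).
Answer: det⊕(T) = 88; verdict: NONSINGULAR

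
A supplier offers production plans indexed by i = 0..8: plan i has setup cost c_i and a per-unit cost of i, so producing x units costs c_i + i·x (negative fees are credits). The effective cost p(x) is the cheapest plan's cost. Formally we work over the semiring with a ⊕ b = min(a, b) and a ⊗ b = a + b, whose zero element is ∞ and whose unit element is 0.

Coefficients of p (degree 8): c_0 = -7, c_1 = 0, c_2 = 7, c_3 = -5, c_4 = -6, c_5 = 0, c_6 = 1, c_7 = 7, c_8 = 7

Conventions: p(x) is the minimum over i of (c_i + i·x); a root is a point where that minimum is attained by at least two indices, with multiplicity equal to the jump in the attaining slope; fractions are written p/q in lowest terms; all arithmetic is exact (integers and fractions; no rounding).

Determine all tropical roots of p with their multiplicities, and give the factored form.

hull edge (i=0, c=-7) to (i=4, c=-6): slope 1/4, span 4
hull edge (i=4, c=-6) to (i=8, c=7): slope 13/4, span 4
Factored form: p(x) = 7 ⊗ (x ⊕ (-13/4)) ⊗ (x ⊕ (-13/4)) ⊗ (x ⊕ (-13/4)) ⊗ (x ⊕ (-13/4)) ⊗ (x ⊕ (-1/4)) ⊗ (x ⊕ (-1/4)) ⊗ (x ⊕ (-1/4)) ⊗ (x ⊕ (-1/4))
Answer: roots = -13/4 (mult 4), -1/4 (mult 4)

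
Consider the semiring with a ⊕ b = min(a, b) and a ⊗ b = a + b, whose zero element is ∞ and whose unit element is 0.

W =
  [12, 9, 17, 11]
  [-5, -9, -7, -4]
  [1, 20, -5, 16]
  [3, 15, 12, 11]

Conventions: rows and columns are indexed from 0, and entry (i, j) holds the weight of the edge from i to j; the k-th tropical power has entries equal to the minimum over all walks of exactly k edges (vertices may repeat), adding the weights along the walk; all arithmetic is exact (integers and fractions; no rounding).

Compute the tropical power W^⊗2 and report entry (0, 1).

W^⊗2:
  [4, 0, 2, 5]
  [-14, -18, -16, -13]
  [-4, 10, -10, 11]
  [10, 6, 7, 11]
Key observation: the optimum is the walk 0->1->1, with weight 9 + (-9) = 0.
Optimal value attained by: walk 0->1->1.
Answer: (W^⊗2)[0][1] = 0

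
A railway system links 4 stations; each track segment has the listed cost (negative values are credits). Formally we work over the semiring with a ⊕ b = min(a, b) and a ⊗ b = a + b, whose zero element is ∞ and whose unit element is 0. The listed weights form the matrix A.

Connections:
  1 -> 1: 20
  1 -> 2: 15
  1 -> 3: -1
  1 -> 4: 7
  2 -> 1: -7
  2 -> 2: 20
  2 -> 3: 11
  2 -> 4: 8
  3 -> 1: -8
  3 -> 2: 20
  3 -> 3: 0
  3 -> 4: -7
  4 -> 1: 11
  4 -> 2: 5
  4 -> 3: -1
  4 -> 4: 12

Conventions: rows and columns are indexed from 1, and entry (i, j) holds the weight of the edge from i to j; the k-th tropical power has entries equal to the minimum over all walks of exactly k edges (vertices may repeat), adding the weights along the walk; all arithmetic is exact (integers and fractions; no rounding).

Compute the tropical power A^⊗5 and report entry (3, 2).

A^⊗2:
  [-9, 12, -1, -8]
  [3, 8, -8, 0]
  [-8, -2, -9, -7]
  [-9, 17, -1, -8]
A^⊗3:
  [-9, -3, -10, -8]
  [-16, 5, -8, -15]
  [-17, -2, -9, -16]
  [-9, -3, -10, -8]
A^⊗4:
  [-18, -3, -10, -17]
  [-16, -10, -17, -15]
  [-17, -11, -18, -16]
  [-18, -3, -10, -17]
A^⊗5:
  [-18, -12, -19, -17]
  [-25, -10, -17, -24]
  [-26, -11, -18, -25]
  [-18, -12, -19, -17]
Key observation: the optimum is the walk 3->1->3->3->4->2, with weight (-8) + (-1) + 0 + (-7) + 5 = -11.
Optimal value attained by: walk 3->1->3->3->4->2.
Answer: (A^⊗5)[3][2] = -11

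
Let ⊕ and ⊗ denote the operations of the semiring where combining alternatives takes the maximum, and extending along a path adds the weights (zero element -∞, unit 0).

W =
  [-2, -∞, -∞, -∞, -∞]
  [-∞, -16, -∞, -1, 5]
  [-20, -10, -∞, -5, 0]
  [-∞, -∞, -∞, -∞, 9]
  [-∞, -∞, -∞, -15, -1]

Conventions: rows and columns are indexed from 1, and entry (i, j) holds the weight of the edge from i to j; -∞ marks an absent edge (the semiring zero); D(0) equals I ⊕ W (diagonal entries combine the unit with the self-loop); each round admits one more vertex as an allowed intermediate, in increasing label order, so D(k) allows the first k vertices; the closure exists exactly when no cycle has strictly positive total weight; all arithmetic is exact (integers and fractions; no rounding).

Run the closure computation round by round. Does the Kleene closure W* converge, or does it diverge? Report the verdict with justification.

D(0):
  [0, -∞, -∞, -∞, -∞]
  [-∞, 0, -∞, -1, 5]
  [-20, -10, 0, -5, 0]
  [-∞, -∞, -∞, 0, 9]
  [-∞, -∞, -∞, -15, 0]
D(1):
  [0, -∞, -∞, -∞, -∞]
  [-∞, 0, -∞, -1, 5]
  [-20, -10, 0, -5, 0]
  [-∞, -∞, -∞, 0, 9]
  [-∞, -∞, -∞, -15, 0]
D(2):
  [0, -∞, -∞, -∞, -∞]
  [-∞, 0, -∞, -1, 5]
  [-20, -10, 0, -5, 0]
  [-∞, -∞, -∞, 0, 9]
  [-∞, -∞, -∞, -15, 0]
D(3):
  [0, -∞, -∞, -∞, -∞]
  [-∞, 0, -∞, -1, 5]
  [-20, -10, 0, -5, 0]
  [-∞, -∞, -∞, 0, 9]
  [-∞, -∞, -∞, -15, 0]
D(4):
  [0, -∞, -∞, -∞, -∞]
  [-∞, 0, -∞, -1, 8]
  [-20, -10, 0, -5, 4]
  [-∞, -∞, -∞, 0, 9]
  [-∞, -∞, -∞, -15, 0]
D(5):
  [0, -∞, -∞, -∞, -∞]
  [-∞, 0, -∞, -1, 8]
  [-20, -10, 0, -5, 4]
  [-∞, -∞, -∞, 0, 9]
  [-∞, -∞, -∞, -15, 0]
Key observation: every diagonal entry stays at the unit through all rounds, so no improving cycle exists.
Answer: CONVERGES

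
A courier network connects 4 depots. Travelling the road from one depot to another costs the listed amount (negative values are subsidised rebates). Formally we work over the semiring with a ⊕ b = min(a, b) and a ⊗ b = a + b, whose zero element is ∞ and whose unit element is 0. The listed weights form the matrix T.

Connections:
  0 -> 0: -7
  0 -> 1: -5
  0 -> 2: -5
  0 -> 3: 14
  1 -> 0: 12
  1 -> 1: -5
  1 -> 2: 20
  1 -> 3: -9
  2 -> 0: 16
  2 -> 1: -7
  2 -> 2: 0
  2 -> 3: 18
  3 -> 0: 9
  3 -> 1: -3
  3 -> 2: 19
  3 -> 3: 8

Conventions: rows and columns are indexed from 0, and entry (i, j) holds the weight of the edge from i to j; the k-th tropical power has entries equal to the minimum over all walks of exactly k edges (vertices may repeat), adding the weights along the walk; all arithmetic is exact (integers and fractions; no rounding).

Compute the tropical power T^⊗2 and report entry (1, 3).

T^⊗2:
  [-14, -12, -12, -14]
  [0, -12, 7, -14]
  [5, -12, 0, -16]
  [2, -8, 4, -12]
Key observation: the optimum is the walk 1->1->3, with weight (-5) + (-9) = -14.
Optimal value attained by: walk 1->1->3.
Answer: (T^⊗2)[1][3] = -14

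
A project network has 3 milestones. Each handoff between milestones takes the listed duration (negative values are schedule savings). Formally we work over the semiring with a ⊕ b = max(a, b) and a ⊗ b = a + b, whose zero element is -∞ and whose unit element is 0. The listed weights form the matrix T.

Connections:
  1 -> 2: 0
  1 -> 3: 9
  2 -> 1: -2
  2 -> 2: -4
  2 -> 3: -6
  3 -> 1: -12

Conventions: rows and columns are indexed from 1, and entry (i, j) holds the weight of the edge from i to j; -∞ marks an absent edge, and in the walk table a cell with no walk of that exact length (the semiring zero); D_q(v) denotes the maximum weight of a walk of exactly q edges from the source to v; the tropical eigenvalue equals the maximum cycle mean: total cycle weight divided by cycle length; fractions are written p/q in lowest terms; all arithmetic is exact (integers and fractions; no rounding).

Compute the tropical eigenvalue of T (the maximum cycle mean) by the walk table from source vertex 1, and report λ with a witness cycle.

q=0: [0, -∞, -∞]
q=1: [-∞, 0, 9]
q=2: [-2, -4, -6]
q=3: [-6, -2, 7]
Optimal cycle mean attained by: cycle 1->2->1, total 0 + (-2), length 2.
Answer: λ = -1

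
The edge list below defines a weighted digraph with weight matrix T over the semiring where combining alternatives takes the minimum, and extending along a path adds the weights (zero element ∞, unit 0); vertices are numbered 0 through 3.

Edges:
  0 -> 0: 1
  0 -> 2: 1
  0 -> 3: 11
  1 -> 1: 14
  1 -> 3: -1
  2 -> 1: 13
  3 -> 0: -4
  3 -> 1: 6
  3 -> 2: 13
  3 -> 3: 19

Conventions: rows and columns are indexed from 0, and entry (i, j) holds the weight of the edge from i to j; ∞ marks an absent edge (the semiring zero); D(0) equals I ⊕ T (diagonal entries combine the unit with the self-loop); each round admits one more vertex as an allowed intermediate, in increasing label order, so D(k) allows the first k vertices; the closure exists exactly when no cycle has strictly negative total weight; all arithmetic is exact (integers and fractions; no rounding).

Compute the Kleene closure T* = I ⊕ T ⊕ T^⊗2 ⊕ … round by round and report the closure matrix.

D(0):
  [0, ∞, 1, 11]
  [∞, 0, ∞, -1]
  [∞, 13, 0, ∞]
  [-4, 6, 13, 0]
D(1):
  [0, ∞, 1, 11]
  [∞, 0, ∞, -1]
  [∞, 13, 0, ∞]
  [-4, 6, -3, 0]
D(2):
  [0, ∞, 1, 11]
  [∞, 0, ∞, -1]
  [∞, 13, 0, 12]
  [-4, 6, -3, 0]
D(3):
  [0, 14, 1, 11]
  [∞, 0, ∞, -1]
  [∞, 13, 0, 12]
  [-4, 6, -3, 0]
D(4):
  [0, 14, 1, 11]
  [-5, 0, -4, -1]
  [8, 13, 0, 12]
  [-4, 6, -3, 0]
Answer: T* = [[0, 14, 1, 11], [-5, 0, -4, -1], [8, 13, 0, 12], [-4, 6, -3, 0]]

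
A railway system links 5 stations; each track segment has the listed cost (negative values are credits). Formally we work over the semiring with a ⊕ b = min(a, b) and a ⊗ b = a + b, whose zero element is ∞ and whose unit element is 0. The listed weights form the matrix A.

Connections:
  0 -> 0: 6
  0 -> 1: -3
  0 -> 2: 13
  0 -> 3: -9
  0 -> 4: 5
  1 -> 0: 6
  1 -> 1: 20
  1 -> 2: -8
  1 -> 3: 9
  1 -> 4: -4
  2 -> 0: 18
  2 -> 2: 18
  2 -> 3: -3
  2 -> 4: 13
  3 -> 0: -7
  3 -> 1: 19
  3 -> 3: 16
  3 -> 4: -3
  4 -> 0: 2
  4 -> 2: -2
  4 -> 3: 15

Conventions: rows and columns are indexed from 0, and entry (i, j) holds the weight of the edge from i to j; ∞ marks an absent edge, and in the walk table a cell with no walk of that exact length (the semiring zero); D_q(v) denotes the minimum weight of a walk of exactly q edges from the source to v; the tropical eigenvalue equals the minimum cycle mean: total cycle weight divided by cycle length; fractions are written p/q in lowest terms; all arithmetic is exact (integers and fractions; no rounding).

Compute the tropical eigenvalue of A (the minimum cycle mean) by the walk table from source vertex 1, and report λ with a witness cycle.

q=0: [∞, 0, ∞, ∞, ∞]
q=1: [6, 20, -8, 9, -4]
q=2: [-2, 3, -6, -11, 5]
q=3: [-18, -5, -5, -11, -14]
q=4: [-18, -21, -16, -27, -14]
q=5: [-34, -21, -29, -27, -30]
Optimal cycle mean attained by: cycle 0->3->0, total (-9) + (-7), length 2.
Answer: λ = -8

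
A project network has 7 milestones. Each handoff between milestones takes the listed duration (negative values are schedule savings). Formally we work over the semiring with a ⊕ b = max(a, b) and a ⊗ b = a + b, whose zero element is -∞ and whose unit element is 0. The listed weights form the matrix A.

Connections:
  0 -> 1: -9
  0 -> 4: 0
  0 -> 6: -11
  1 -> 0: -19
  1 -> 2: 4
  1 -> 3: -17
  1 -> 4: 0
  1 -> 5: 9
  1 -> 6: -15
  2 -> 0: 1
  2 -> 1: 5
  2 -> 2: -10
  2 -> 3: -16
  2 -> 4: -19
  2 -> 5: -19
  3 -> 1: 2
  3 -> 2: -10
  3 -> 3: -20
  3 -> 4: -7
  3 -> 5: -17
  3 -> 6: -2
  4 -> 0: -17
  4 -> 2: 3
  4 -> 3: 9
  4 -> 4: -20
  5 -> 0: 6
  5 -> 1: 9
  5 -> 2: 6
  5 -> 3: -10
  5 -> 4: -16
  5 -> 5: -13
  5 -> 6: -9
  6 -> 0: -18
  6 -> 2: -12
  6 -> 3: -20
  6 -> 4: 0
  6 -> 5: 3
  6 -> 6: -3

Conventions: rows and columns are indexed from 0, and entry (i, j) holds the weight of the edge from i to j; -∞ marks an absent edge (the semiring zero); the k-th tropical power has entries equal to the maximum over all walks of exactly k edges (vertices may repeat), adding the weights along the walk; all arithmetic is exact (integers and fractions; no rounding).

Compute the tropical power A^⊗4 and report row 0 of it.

A^⊗2:
  [-17, -∞, 3, 9, -9, 0, -14]
  [15, 18, 15, 9, -7, -4, 0]
  [-9, -5, 9, -10, 5, 14, -10]
  [-9, -5, 6, 2, 2, 11, -5]
  [4, 11, -1, -11, 2, -8, 7]
  [7, 11, 13, -7, 9, 18, -5]
  [9, 12, 9, 9, -3, 0, -6]
A^⊗3:
  [6, 11, 6, 0, 2, -8, 7]
  [16, 20, 22, 2, 18, 27, 7]
  [20, 23, 20, 14, -2, 4, 5]
  [17, 20, 17, 11, -5, 4, 2]
  [0, 4, 15, 11, 11, 20, 4]
  [24, 27, 24, 18, 11, 20, 9]
  [10, 14, 16, 6, 12, 21, 7]
A^⊗4:
  [7, 11, 15, 11, 11, 20, 4]
  [33, 36, 33, 27, 20, 29, 18]
  [21, 25, 27, 7, 23, 32, 12]
  [18, 22, 24, 4, 20, 29, 9]
  [26, 29, 26, 20, 4, 13, 11]
  [26, 29, 31, 20, 27, 36, 16]
  [27, 30, 27, 21, 14, 23, 12]
Answer: row 0 of A^⊗4 = [7, 11, 15, 11, 11, 20, 4]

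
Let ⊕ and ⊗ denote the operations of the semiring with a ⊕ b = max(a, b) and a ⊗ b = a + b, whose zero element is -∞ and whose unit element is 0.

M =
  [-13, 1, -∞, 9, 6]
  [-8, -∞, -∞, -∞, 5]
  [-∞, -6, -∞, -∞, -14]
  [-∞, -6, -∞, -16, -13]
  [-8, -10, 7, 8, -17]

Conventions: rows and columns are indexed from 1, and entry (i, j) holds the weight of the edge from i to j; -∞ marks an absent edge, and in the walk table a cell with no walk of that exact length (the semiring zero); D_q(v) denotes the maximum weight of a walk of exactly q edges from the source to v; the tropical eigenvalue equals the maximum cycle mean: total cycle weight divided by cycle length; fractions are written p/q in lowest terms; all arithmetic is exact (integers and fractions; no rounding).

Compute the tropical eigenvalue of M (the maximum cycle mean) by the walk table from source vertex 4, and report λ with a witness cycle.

q=0: [-∞, -∞, -∞, 0, -∞]
q=1: [-∞, -6, -∞, -16, -13]
q=2: [-14, -22, -6, -5, -1]
q=3: [-9, -11, 6, 7, -8]
q=4: [-16, 1, -1, 0, -3]
q=5: [-7, -6, 4, 5, 6]
Optimal cycle mean attained by: cycle 2->5->4->2, total 5 + 8 + (-6), length 3.
Answer: λ = 7/3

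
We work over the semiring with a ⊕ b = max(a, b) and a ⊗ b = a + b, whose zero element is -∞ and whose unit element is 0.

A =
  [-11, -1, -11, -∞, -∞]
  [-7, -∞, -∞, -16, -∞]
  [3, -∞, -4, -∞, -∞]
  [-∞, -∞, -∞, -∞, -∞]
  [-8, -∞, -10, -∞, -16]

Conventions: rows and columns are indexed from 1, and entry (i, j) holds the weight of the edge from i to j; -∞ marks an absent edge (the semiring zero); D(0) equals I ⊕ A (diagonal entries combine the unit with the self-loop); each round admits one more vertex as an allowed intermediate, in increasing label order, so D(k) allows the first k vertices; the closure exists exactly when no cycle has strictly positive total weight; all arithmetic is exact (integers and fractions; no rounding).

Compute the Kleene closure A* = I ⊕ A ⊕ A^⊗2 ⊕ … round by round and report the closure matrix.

D(0):
  [0, -1, -11, -∞, -∞]
  [-7, 0, -∞, -16, -∞]
  [3, -∞, 0, -∞, -∞]
  [-∞, -∞, -∞, 0, -∞]
  [-8, -∞, -10, -∞, 0]
D(1):
  [0, -1, -11, -∞, -∞]
  [-7, 0, -18, -16, -∞]
  [3, 2, 0, -∞, -∞]
  [-∞, -∞, -∞, 0, -∞]
  [-8, -9, -10, -∞, 0]
D(2):
  [0, -1, -11, -17, -∞]
  [-7, 0, -18, -16, -∞]
  [3, 2, 0, -14, -∞]
  [-∞, -∞, -∞, 0, -∞]
  [-8, -9, -10, -25, 0]
D(3):
  [0, -1, -11, -17, -∞]
  [-7, 0, -18, -16, -∞]
  [3, 2, 0, -14, -∞]
  [-∞, -∞, -∞, 0, -∞]
  [-7, -8, -10, -24, 0]
D(4):
  [0, -1, -11, -17, -∞]
  [-7, 0, -18, -16, -∞]
  [3, 2, 0, -14, -∞]
  [-∞, -∞, -∞, 0, -∞]
  [-7, -8, -10, -24, 0]
D(5):
  [0, -1, -11, -17, -∞]
  [-7, 0, -18, -16, -∞]
  [3, 2, 0, -14, -∞]
  [-∞, -∞, -∞, 0, -∞]
  [-7, -8, -10, -24, 0]
Answer: A* = [[0, -1, -11, -17, -∞], [-7, 0, -18, -16, -∞], [3, 2, 0, -14, -∞], [-∞, -∞, -∞, 0, -∞], [-7, -8, -10, -24, 0]]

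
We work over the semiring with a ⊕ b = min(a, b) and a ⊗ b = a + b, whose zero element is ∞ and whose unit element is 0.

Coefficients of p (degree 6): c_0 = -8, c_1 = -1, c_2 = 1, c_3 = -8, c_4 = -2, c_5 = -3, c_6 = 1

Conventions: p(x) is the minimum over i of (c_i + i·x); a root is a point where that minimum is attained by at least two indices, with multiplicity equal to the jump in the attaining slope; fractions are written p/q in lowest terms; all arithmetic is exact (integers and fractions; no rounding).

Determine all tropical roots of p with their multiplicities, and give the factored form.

hull edge (i=0, c=-8) to (i=3, c=-8): slope 0, span 3
hull edge (i=3, c=-8) to (i=5, c=-3): slope 5/2, span 2
hull edge (i=5, c=-3) to (i=6, c=1): slope 4, span 1
Factored form: p(x) = 1 ⊗ (x ⊕ (-4)) ⊗ (x ⊕ (-5/2)) ⊗ (x ⊕ (-5/2)) ⊗ (x ⊕ 0) ⊗ (x ⊕ 0) ⊗ (x ⊕ 0)
Answer: roots = -4 (mult 1), -5/2 (mult 2), 0 (mult 3)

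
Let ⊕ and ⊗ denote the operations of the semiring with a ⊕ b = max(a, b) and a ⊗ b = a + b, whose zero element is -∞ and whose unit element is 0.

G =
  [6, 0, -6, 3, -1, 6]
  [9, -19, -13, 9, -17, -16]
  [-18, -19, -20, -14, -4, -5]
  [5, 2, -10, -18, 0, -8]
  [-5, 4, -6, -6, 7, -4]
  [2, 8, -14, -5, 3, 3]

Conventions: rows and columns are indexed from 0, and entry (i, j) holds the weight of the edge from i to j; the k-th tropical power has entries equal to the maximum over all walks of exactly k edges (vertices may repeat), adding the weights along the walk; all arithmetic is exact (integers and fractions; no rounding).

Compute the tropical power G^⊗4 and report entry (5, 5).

G^⊗2:
  [12, 14, 0, 9, 9, 12]
  [15, 11, 3, 12, 9, 15]
  [-3, 3, -10, -10, 3, -2]
  [11, 5, -1, 11, 7, 11]
  [13, 11, 1, 13, 14, 3]
  [17, 11, -3, 17, 10, 8]
G^⊗3:
  [23, 20, 6, 23, 16, 18]
  [21, 23, 9, 20, 18, 21]
  [12, 7, -3, 12, 10, 3]
  [17, 19, 5, 14, 14, 17]
  [20, 18, 8, 20, 21, 19]
  [23, 19, 11, 20, 17, 23]
G^⊗4:
  [29, 26, 17, 29, 23, 29]
  [32, 29, 15, 32, 25, 27]
  [18, 14, 6, 16, 17, 18]
  [28, 25, 11, 28, 21, 23]
  [27, 27, 15, 27, 28, 26]
  [29, 31, 17, 28, 26, 29]
Key observation: the optimum is the walk 5->1->0->0->5, with weight 8 + 9 + 6 + 6 = 29.
Optimal value attained by: walk 5->1->0->0->5.
Answer: (G^⊗4)[5][5] = 29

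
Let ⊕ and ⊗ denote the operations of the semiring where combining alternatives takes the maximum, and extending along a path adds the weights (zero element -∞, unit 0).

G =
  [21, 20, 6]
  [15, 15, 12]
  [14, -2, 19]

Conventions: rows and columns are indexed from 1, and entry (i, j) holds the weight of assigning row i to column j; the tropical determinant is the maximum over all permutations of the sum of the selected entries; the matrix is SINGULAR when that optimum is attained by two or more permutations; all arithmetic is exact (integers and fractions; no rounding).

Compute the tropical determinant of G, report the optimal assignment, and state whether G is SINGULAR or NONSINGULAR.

σ = (1, 2, 3): 21 + 15 + 19 = 55
σ = (1, 3, 2): 21 + 12 + (-2) = 31
σ = (2, 1, 3): 20 + 15 + 19 = 54
σ = (2, 3, 1): 20 + 12 + 14 = 46
σ = (3, 1, 2): 6 + 15 + (-2) = 19
σ = (3, 2, 1): 6 + 15 + 14 = 35
Optimal value attained by: σ = (1, 2, 3).
Answer: det⊕(G) = 55; verdict: NONSINGULAR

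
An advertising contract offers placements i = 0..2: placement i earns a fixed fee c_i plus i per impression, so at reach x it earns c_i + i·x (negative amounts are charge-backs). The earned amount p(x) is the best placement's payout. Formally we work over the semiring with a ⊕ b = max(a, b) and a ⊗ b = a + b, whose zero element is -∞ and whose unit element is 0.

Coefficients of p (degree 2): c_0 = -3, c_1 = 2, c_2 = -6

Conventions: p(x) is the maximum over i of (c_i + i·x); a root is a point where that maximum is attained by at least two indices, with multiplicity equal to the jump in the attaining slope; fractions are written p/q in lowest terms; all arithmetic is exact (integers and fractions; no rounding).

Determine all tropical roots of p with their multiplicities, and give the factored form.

hull edge (i=0, c=-3) to (i=1, c=2): slope 5, span 1
hull edge (i=1, c=2) to (i=2, c=-6): slope -8, span 1
Factored form: p(x) = -6 ⊗ (x ⊕ (-5)) ⊗ (x ⊕ 8)
Answer: roots = -5 (mult 1), 8 (mult 1)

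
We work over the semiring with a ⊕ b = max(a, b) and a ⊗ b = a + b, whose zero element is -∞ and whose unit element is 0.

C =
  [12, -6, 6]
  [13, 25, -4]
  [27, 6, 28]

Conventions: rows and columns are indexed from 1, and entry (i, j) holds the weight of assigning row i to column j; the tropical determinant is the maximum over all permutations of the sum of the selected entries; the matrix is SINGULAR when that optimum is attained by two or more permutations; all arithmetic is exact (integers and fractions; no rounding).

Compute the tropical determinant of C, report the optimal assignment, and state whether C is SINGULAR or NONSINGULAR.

σ = (1, 2, 3): 12 + 25 + 28 = 65
σ = (1, 3, 2): 12 + (-4) + 6 = 14
σ = (2, 1, 3): (-6) + 13 + 28 = 35
σ = (2, 3, 1): (-6) + (-4) + 27 = 17
σ = (3, 1, 2): 6 + 13 + 6 = 25
σ = (3, 2, 1): 6 + 25 + 27 = 58
Optimal value attained by: σ = (1, 2, 3).
Answer: det⊕(C) = 65; verdict: NONSINGULAR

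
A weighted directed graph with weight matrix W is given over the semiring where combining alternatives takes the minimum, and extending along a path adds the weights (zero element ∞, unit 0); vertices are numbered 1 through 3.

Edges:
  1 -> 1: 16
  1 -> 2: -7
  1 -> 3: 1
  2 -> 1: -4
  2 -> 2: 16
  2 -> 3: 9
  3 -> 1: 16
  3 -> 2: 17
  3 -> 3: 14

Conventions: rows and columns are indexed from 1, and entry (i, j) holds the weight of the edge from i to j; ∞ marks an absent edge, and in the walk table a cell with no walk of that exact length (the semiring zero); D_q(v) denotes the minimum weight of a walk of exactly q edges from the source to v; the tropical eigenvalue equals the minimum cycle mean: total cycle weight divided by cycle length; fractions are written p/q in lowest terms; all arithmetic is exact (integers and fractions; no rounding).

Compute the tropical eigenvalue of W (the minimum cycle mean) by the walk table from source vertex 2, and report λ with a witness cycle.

q=0: [∞, 0, ∞]
q=1: [-4, 16, 9]
q=2: [12, -11, -3]
q=3: [-15, 5, -2]
Optimal cycle mean attained by: cycle 1->2->1, total (-7) + (-4), length 2.
Answer: λ = -11/2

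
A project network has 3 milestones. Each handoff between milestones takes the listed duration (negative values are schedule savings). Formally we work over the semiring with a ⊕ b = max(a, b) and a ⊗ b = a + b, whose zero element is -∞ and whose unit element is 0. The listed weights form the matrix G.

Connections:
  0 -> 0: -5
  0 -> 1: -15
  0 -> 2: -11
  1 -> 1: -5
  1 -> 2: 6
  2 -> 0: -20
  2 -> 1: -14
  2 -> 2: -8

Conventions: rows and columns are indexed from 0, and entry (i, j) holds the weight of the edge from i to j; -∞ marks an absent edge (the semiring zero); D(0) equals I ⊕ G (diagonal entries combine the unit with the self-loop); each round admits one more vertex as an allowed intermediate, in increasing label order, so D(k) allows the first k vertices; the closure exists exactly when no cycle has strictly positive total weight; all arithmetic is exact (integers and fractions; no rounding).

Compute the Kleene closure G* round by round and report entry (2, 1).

D(0):
  [0, -15, -11]
  [-∞, 0, 6]
  [-20, -14, 0]
D(1):
  [0, -15, -11]
  [-∞, 0, 6]
  [-20, -14, 0]
D(2):
  [0, -15, -9]
  [-∞, 0, 6]
  [-20, -14, 0]
D(3):
  [0, -15, -9]
  [-14, 0, 6]
  [-20, -14, 0]
Answer: G*[2][1] = -14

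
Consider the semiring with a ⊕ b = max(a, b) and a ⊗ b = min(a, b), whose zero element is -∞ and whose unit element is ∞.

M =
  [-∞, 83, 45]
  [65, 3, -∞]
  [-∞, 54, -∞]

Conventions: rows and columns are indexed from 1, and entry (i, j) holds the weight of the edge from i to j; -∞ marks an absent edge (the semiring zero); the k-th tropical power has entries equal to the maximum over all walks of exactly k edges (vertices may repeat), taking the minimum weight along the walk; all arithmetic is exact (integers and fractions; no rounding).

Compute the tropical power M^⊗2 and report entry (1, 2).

M^⊗2:
  [65, 45, -∞]
  [3, 65, 45]
  [54, 3, -∞]
Key observation: the optimum is the walk 1->3->2, with weight 45 min 54 = 45.
Optimal value attained by: walk 1->3->2.
Answer: (M^⊗2)[1][2] = 45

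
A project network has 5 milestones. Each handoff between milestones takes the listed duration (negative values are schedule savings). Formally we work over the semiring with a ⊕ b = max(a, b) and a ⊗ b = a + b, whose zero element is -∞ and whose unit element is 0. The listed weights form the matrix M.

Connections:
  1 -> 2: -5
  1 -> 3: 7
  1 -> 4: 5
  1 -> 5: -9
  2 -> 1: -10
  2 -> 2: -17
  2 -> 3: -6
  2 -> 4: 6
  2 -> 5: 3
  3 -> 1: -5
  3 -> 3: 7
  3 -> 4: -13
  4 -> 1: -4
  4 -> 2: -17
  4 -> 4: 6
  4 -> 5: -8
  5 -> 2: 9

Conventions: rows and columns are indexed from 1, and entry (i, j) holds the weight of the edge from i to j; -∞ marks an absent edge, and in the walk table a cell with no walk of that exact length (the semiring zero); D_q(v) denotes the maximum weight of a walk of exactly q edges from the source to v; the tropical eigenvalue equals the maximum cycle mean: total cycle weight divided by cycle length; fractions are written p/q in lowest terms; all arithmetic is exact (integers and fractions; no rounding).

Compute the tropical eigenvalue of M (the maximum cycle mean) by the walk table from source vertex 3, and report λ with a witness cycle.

q=0: [-∞, -∞, 0, -∞, -∞]
q=1: [-5, -∞, 7, -13, -∞]
q=2: [2, -10, 14, 0, -14]
q=3: [9, -3, 21, 7, -7]
q=4: [16, 4, 28, 14, 0]
q=5: [23, 11, 35, 21, 7]
Optimal cycle mean attained by: cycle 3->3, total 7, length 1.
Answer: λ = 7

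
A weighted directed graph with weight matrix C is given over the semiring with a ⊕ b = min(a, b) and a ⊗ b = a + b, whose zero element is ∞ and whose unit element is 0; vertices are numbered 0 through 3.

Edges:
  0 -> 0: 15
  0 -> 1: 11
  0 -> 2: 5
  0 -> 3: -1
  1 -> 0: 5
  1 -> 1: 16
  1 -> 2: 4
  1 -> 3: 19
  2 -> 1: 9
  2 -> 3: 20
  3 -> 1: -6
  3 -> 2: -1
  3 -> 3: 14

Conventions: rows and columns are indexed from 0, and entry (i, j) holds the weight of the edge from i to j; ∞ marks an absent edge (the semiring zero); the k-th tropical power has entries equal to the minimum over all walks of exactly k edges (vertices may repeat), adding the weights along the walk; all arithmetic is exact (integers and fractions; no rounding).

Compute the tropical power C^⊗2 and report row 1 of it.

C^⊗2:
  [16, -7, -2, 13]
  [20, 13, 10, 4]
  [14, 14, 13, 28]
  [-1, 8, -2, 13]
Answer: row 1 of C^⊗2 = [20, 13, 10, 4]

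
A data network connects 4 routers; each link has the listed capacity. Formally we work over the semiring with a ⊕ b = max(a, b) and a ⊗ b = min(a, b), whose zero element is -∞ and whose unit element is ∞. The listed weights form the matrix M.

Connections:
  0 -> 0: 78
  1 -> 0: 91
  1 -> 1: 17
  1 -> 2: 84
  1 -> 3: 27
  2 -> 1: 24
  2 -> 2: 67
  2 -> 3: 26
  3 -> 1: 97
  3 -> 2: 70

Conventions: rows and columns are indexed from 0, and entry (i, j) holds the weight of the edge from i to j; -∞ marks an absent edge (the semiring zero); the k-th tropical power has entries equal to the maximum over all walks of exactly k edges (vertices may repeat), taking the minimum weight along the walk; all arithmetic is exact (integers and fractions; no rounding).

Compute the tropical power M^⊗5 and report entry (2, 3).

M^⊗2:
  [78, -∞, -∞, -∞]
  [78, 27, 67, 26]
  [24, 26, 67, 26]
  [91, 24, 84, 27]
M^⊗3:
  [78, -∞, -∞, -∞]
  [78, 26, 67, 27]
  [26, 26, 67, 26]
  [78, 27, 67, 26]
M^⊗4:
  [78, -∞, -∞, -∞]
  [78, 27, 67, 26]
  [26, 26, 67, 26]
  [78, 26, 67, 27]
M^⊗5:
  [78, -∞, -∞, -∞]
  [78, 26, 67, 27]
  [26, 26, 67, 26]
  [78, 27, 67, 26]
Key observation: the optimum is the walk 2->2->2->2->2->3, with weight 67 min 67 min 67 min 67 min 26 = 26.
Optimal value attained by: walk 2->2->2->2->2->3.
Answer: (M^⊗5)[2][3] = 26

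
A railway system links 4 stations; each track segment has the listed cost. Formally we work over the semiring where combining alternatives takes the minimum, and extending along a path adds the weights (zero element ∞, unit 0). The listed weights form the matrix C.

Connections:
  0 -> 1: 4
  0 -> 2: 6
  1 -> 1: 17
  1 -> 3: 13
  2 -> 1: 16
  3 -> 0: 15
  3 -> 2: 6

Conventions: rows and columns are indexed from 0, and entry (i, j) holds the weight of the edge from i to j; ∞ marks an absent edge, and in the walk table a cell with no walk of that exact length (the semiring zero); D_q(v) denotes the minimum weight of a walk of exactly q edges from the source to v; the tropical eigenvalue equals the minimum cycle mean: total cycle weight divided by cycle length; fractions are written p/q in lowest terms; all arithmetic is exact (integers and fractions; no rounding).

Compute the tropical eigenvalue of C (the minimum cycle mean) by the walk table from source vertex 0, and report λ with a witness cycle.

q=0: [0, ∞, ∞, ∞]
q=1: [∞, 4, 6, ∞]
q=2: [∞, 21, ∞, 17]
q=3: [32, 38, 23, 34]
q=4: [49, 36, 38, 51]
Optimal cycle mean attained by: cycle 0->1->3->0, total 4 + 13 + 15, length 3.
Answer: λ = 32/3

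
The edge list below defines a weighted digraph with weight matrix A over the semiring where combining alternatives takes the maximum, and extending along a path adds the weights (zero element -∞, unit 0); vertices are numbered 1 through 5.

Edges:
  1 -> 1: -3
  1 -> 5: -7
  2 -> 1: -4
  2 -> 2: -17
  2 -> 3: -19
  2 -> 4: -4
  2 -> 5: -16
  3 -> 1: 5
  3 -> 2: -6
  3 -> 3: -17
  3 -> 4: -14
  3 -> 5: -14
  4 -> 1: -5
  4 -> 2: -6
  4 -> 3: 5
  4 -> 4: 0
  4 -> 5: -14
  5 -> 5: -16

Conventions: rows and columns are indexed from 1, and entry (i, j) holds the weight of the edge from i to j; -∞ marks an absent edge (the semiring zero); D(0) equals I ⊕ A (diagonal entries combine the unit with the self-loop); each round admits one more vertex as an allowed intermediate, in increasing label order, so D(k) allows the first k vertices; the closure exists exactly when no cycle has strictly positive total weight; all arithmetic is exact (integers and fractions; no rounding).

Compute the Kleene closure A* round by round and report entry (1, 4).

D(0):
  [0, -∞, -∞, -∞, -7]
  [-4, 0, -19, -4, -16]
  [5, -6, 0, -14, -14]
  [-5, -6, 5, 0, -14]
  [-∞, -∞, -∞, -∞, 0]
D(1):
  [0, -∞, -∞, -∞, -7]
  [-4, 0, -19, -4, -11]
  [5, -6, 0, -14, -2]
  [-5, -6, 5, 0, -12]
  [-∞, -∞, -∞, -∞, 0]
D(2):
  [0, -∞, -∞, -∞, -7]
  [-4, 0, -19, -4, -11]
  [5, -6, 0, -10, -2]
  [-5, -6, 5, 0, -12]
  [-∞, -∞, -∞, -∞, 0]
D(3):
  [0, -∞, -∞, -∞, -7]
  [-4, 0, -19, -4, -11]
  [5, -6, 0, -10, -2]
  [10, -1, 5, 0, 3]
  [-∞, -∞, -∞, -∞, 0]
D(4):
  [0, -∞, -∞, -∞, -7]
  [6, 0, 1, -4, -1]
  [5, -6, 0, -10, -2]
  [10, -1, 5, 0, 3]
  [-∞, -∞, -∞, -∞, 0]
D(5):
  [0, -∞, -∞, -∞, -7]
  [6, 0, 1, -4, -1]
  [5, -6, 0, -10, -2]
  [10, -1, 5, 0, 3]
  [-∞, -∞, -∞, -∞, 0]
Answer: A*[1][4] = -∞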